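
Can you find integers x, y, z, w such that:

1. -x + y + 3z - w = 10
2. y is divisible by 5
Yes

Take x = 0, y = 0, z = 0, w = -10. Substituting into each constraint:
  (1) 0 + 0 + 3(0) + 10 = 10 ✓
  (2) 0 = 5 × 0, remainder 0 ✓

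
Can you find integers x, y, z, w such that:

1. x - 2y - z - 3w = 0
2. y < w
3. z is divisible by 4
Yes

Take x = 3, y = 0, z = 0, w = 1. Substituting into each constraint:
  (1) 3 - 2(0) + 0 - 3(1) = 0 ✓
  (2) 0 < 1 ✓
  (3) 0 = 4 × 0, remainder 0 ✓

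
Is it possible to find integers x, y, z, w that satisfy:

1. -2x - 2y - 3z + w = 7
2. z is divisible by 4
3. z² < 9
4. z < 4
Yes

Take x = 0, y = 0, z = 0, w = 7. Substituting into each constraint:
  (1) -2(0) - 2(0) - 3(0) + 7 = 7 ✓
  (2) 0 = 4 × 0, remainder 0 ✓
  (3) z² = (0)² = 0, and 0 < 9 ✓
  (4) 0 < 4 ✓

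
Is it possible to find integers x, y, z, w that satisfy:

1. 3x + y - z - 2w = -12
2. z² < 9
Yes

Take x = 0, y = -12, z = 0, w = 0. Substituting into each constraint:
  (1) 3(0) + (-12) + 0 - 2(0) = -12 ✓
  (2) z² = (0)² = 0, and 0 < 9 ✓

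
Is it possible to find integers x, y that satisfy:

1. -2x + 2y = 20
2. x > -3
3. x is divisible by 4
Yes

Take x = 0, y = 10. Substituting into each constraint:
  (1) -2(0) + 2(10) = 20 ✓
  (2) 0 > -3 ✓
  (3) 0 = 4 × 0, remainder 0 ✓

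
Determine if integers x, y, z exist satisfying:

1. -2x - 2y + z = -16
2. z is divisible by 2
Yes

Take x = 0, y = 8, z = 0. Substituting into each constraint:
  (1) -2(0) - 2(8) + 0 = -16 ✓
  (2) 0 = 2 × 0, remainder 0 ✓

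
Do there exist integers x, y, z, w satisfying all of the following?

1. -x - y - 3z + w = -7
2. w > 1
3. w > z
Yes

Take x = 9, y = 0, z = 0, w = 2. Substituting into each constraint:
  (1) (-9) + 0 - 3(0) + 2 = -7 ✓
  (2) 2 > 1 ✓
  (3) 2 > 0 ✓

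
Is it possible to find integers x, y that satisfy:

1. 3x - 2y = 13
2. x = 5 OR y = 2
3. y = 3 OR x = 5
Yes

Take x = 5, y = 1. Substituting into each constraint:
  (1) 3(5) - 2(1) = 13 ✓
  (2) x = 5, target 5 ✓ (first branch holds)
  (3) x = 5, target 5 ✓ (second branch holds)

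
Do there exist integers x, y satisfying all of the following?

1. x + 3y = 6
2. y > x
Yes

Take x = 0, y = 2. Substituting into each constraint:
  (1) 0 + 3(2) = 6 ✓
  (2) 2 > 0 ✓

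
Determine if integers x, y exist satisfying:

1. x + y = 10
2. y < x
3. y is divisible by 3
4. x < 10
Yes

Take x = 7, y = 3. Substituting into each constraint:
  (1) 7 + 3 = 10 ✓
  (2) 3 < 7 ✓
  (3) 3 = 3 × 1, remainder 0 ✓
  (4) 7 < 10 ✓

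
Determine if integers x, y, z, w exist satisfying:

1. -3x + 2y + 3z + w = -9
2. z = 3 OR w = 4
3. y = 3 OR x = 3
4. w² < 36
Yes

Take x = 9, y = 3, z = 3, w = 3. Substituting into each constraint:
  (1) -3(9) + 2(3) + 3(3) + 3 = -9 ✓
  (2) z = 3, target 3 ✓ (first branch holds)
  (3) y = 3, target 3 ✓ (first branch holds)
  (4) w² = (3)² = 9, and 9 < 36 ✓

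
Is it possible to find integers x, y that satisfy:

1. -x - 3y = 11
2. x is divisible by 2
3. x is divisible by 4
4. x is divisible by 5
Yes

Take x = 40, y = -17. Substituting into each constraint:
  (1) (-40) - 3(-17) = 11 ✓
  (2) 40 = 2 × 20, remainder 0 ✓
  (3) 40 = 4 × 10, remainder 0 ✓
  (4) 40 = 5 × 8, remainder 0 ✓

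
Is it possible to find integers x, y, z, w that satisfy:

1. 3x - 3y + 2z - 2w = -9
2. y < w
Yes

Take x = 0, y = 1, z = -1, w = 2. Substituting into each constraint:
  (1) 3(0) - 3(1) + 2(-1) - 2(2) = -9 ✓
  (2) 1 < 2 ✓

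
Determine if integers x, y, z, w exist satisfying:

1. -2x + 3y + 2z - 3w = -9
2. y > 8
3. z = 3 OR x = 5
Yes

Take x = 5, y = 9, z = 2, w = 10. Substituting into each constraint:
  (1) -2(5) + 3(9) + 2(2) - 3(10) = -9 ✓
  (2) 9 > 8 ✓
  (3) x = 5, target 5 ✓ (second branch holds)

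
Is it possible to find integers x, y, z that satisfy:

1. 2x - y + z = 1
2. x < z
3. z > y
Yes

Take x = -1, y = -3, z = 0. Substituting into each constraint:
  (1) 2(-1) + 3 + 0 = 1 ✓
  (2) -1 < 0 ✓
  (3) 0 > -3 ✓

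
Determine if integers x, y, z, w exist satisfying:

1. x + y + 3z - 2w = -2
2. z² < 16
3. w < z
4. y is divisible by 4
Yes

Take x = -5, y = 0, z = 1, w = 0. Substituting into each constraint:
  (1) (-5) + 0 + 3(1) - 2(0) = -2 ✓
  (2) z² = (1)² = 1, and 1 < 16 ✓
  (3) 0 < 1 ✓
  (4) 0 = 4 × 0, remainder 0 ✓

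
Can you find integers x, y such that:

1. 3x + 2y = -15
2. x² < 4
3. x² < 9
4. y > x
No

A contradictory subset is {3x + 2y = -15, x² < 4, y > x}. No integer assignment can satisfy these jointly:

  - 3x + 2y = -15: is a linear equation tying the variables together
  - x² < 4: restricts x to |x| ≤ 1
  - y > x: bounds one variable relative to another variable

Propagating the comparison: y > x and x ≥ -1 give y ≥ 0. Range argument: with x ∈ [-1, 1], y ∈ [0, ∞], the left side of the equation is at least -3, but the right side is -15 < -3. No integer solution exists.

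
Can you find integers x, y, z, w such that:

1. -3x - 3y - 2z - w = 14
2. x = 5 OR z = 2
Yes

Take x = 0, y = 0, z = 2, w = -18. Substituting into each constraint:
  (1) -3(0) - 3(0) - 2(2) + 18 = 14 ✓
  (2) z = 2, target 2 ✓ (second branch holds)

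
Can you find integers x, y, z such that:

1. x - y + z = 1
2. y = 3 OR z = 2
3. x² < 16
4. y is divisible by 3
Yes

Take x = 3, y = 3, z = 1. Substituting into each constraint:
  (1) 3 + (-3) + 1 = 1 ✓
  (2) y = 3, target 3 ✓ (first branch holds)
  (3) x² = (3)² = 9, and 9 < 16 ✓
  (4) 3 = 3 × 1, remainder 0 ✓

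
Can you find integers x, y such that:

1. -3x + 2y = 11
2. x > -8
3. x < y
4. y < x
No

A contradictory subset is {x < y, y < x}. No integer assignment can satisfy these jointly:

  - x < y: bounds one variable relative to another variable
  - y < x: bounds one variable relative to another variable

Direct contradiction: y > x and x > y cannot both hold.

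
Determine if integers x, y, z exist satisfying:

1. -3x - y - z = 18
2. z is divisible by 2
Yes

Take x = -6, y = 0, z = 0. Substituting into each constraint:
  (1) -3(-6) + 0 + 0 = 18 ✓
  (2) 0 = 2 × 0, remainder 0 ✓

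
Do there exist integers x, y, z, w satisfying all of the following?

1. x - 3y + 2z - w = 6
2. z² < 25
Yes

Take x = 0, y = 0, z = 0, w = -6. Substituting into each constraint:
  (1) 0 - 3(0) + 2(0) + 6 = 6 ✓
  (2) z² = (0)² = 0, and 0 < 25 ✓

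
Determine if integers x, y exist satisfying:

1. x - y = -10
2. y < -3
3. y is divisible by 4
Yes

Take x = -14, y = -4. Substituting into each constraint:
  (1) (-14) + 4 = -10 ✓
  (2) -4 < -3 ✓
  (3) -4 = 4 × -1, remainder 0 ✓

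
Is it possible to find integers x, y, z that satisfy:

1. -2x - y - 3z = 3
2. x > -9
Yes

Take x = -3, y = 0, z = 1. Substituting into each constraint:
  (1) -2(-3) + 0 - 3(1) = 3 ✓
  (2) -3 > -9 ✓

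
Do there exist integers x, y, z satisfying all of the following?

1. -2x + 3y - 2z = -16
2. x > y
Yes

Take x = 1, y = 0, z = 7. Substituting into each constraint:
  (1) -2(1) + 3(0) - 2(7) = -16 ✓
  (2) 1 > 0 ✓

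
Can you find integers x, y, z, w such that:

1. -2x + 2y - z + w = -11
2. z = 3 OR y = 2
Yes

Take x = 0, y = 2, z = 0, w = -15. Substituting into each constraint:
  (1) -2(0) + 2(2) + 0 + (-15) = -11 ✓
  (2) y = 2, target 2 ✓ (second branch holds)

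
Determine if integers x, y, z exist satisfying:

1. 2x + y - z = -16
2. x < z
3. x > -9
Yes

Take x = 0, y = -15, z = 1. Substituting into each constraint:
  (1) 2(0) + (-15) + (-1) = -16 ✓
  (2) 0 < 1 ✓
  (3) 0 > -9 ✓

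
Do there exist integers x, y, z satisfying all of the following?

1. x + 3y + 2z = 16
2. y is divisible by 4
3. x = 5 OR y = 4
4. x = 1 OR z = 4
Yes

Take x = -4, y = 4, z = 4. Substituting into each constraint:
  (1) (-4) + 3(4) + 2(4) = 16 ✓
  (2) 4 = 4 × 1, remainder 0 ✓
  (3) y = 4, target 4 ✓ (second branch holds)
  (4) z = 4, target 4 ✓ (second branch holds)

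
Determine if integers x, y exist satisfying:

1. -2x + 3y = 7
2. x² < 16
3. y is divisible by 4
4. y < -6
No

A contradictory subset is {-2x + 3y = 7, y is divisible by 4}. No integer assignment can satisfy these jointly:

  - -2x + 3y = 7: is a linear equation tying the variables together
  - y is divisible by 4: restricts y to multiples of 4

Modular obstruction: writing y = 4y', every remaining term of the linear equation is divisible by 2, so the left side is ≡ 0 (mod 2); but the right side 7 ≡ 1 (mod 2). No integers can satisfy it.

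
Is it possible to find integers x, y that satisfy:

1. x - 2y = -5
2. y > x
Yes

Take x = 3, y = 4. Substituting into each constraint:
  (1) 3 - 2(4) = -5 ✓
  (2) 4 > 3 ✓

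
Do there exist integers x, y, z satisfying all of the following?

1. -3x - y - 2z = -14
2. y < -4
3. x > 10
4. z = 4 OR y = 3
Yes

Take x = 11, y = -27, z = 4. Substituting into each constraint:
  (1) -3(11) + 27 - 2(4) = -14 ✓
  (2) -27 < -4 ✓
  (3) 11 > 10 ✓
  (4) z = 4, target 4 ✓ (first branch holds)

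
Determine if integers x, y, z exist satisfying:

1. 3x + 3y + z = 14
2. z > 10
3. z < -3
No

A contradictory subset is {z > 10, z < -3}. No integer assignment can satisfy these jointly:

  - z > 10: bounds one variable relative to a constant
  - z < -3: bounds one variable relative to a constant

Direct contradiction: the bounds on z require z ≥ 11 and z ≤ -4 simultaneously, which is empty.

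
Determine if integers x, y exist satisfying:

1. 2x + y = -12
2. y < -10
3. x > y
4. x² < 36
Yes

Take x = 0, y = -12. Substituting into each constraint:
  (1) 2(0) + (-12) = -12 ✓
  (2) -12 < -10 ✓
  (3) 0 > -12 ✓
  (4) x² = (0)² = 0, and 0 < 36 ✓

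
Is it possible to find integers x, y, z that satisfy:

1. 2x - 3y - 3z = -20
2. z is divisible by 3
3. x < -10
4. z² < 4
Yes

Take x = -13, y = -2, z = 0. Substituting into each constraint:
  (1) 2(-13) - 3(-2) - 3(0) = -20 ✓
  (2) 0 = 3 × 0, remainder 0 ✓
  (3) -13 < -10 ✓
  (4) z² = (0)² = 0, and 0 < 4 ✓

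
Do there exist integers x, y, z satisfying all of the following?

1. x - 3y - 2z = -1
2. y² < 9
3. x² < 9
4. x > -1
Yes

Take x = 0, y = 1, z = -1. Substituting into each constraint:
  (1) 0 - 3(1) - 2(-1) = -1 ✓
  (2) y² = (1)² = 1, and 1 < 9 ✓
  (3) x² = (0)² = 0, and 0 < 9 ✓
  (4) 0 > -1 ✓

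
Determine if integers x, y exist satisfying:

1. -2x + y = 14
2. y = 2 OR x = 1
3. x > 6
No

The full constraint system is jointly infeasible over the integers. Each constraint and what it forces:

  - -2x + y = 14: is a linear equation tying the variables together
  - y = 2 OR x = 1: forces a choice: either y = 2 or x = 1
  - x > 6: bounds one variable relative to a constant

Split on the disjunction (y = 2 OR x = 1):
  • If y = 2: the equation forces x = -6, which contradicts the bound x ≥ 7.
  • If x = 1: this contradicts the bound x ≥ 7.
Both branches are infeasible, so the system has no integer solution.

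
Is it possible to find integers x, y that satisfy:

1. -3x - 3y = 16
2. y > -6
No

Even the single constraint (-3x - 3y = 16) is infeasible over the integers.

  - -3x - 3y = 16: every term on the left is divisible by 3, so the LHS ≡ 0 (mod 3), but the RHS 16 is not — no integer solution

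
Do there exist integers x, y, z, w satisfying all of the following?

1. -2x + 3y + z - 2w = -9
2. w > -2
Yes

Take x = 6, y = 1, z = 0, w = 0. Substituting into each constraint:
  (1) -2(6) + 3(1) + 0 - 2(0) = -9 ✓
  (2) 0 > -2 ✓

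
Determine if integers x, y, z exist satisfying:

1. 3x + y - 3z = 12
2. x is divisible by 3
Yes

Take x = 0, y = 12, z = 0. Substituting into each constraint:
  (1) 3(0) + 12 - 3(0) = 12 ✓
  (2) 0 = 3 × 0, remainder 0 ✓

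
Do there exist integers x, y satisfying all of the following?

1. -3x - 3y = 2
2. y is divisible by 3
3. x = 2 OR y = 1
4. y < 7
No

Even the single constraint (-3x - 3y = 2) is infeasible over the integers.

  - -3x - 3y = 2: every term on the left is divisible by 3, so the LHS ≡ 0 (mod 3), but the RHS 2 is not — no integer solution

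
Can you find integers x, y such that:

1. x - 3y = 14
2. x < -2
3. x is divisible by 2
Yes

Take x = -4, y = -6. Substituting into each constraint:
  (1) (-4) - 3(-6) = 14 ✓
  (2) -4 < -2 ✓
  (3) -4 = 2 × -2, remainder 0 ✓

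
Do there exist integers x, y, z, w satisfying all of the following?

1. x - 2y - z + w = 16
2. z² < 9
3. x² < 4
Yes

Take x = 0, y = 0, z = 0, w = 16. Substituting into each constraint:
  (1) 0 - 2(0) + 0 + 16 = 16 ✓
  (2) z² = (0)² = 0, and 0 < 9 ✓
  (3) x² = (0)² = 0, and 0 < 4 ✓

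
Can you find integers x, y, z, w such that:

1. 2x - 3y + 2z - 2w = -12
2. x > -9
Yes

Take x = 0, y = 0, z = 0, w = 6. Substituting into each constraint:
  (1) 2(0) - 3(0) + 2(0) - 2(6) = -12 ✓
  (2) 0 > -9 ✓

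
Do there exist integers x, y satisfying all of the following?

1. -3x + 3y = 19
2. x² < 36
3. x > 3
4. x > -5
No

Even the single constraint (-3x + 3y = 19) is infeasible over the integers.

  - -3x + 3y = 19: every term on the left is divisible by 3, so the LHS ≡ 0 (mod 3), but the RHS 19 is not — no integer solution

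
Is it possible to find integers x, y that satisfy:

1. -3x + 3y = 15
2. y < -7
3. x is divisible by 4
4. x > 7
No

A contradictory subset is {-3x + 3y = 15, y < -7, x > 7}. No integer assignment can satisfy these jointly:

  - -3x + 3y = 15: is a linear equation tying the variables together
  - y < -7: bounds one variable relative to a constant
  - x > 7: bounds one variable relative to a constant

Range argument: with x ∈ [8, ∞], y ∈ [−∞, -8], the left side of the equation is at most -48, but the right side is 15 > -48. No integer solution exists.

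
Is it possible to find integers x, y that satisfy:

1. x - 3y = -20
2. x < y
Yes

Take x = 1, y = 7. Substituting into each constraint:
  (1) 1 - 3(7) = -20 ✓
  (2) 1 < 7 ✓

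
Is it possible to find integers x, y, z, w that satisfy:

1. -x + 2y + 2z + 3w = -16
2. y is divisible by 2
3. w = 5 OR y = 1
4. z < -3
Yes

Take x = 23, y = 0, z = -4, w = 5. Substituting into each constraint:
  (1) (-23) + 2(0) + 2(-4) + 3(5) = -16 ✓
  (2) 0 = 2 × 0, remainder 0 ✓
  (3) w = 5, target 5 ✓ (first branch holds)
  (4) -4 < -3 ✓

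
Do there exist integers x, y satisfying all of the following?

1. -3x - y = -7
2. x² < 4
Yes

Take x = 0, y = 7. Substituting into each constraint:
  (1) -3(0) + (-7) = -7 ✓
  (2) x² = (0)² = 0, and 0 < 4 ✓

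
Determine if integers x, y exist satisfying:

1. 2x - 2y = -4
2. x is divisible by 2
Yes

Take x = 0, y = 2. Substituting into each constraint:
  (1) 2(0) - 2(2) = -4 ✓
  (2) 0 = 2 × 0, remainder 0 ✓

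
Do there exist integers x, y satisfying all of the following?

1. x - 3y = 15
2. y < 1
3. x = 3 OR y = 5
Yes

Take x = 3, y = -4. Substituting into each constraint:
  (1) 3 - 3(-4) = 15 ✓
  (2) -4 < 1 ✓
  (3) x = 3, target 3 ✓ (first branch holds)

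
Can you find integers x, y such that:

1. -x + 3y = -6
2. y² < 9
Yes

Take x = 0, y = -2. Substituting into each constraint:
  (1) 0 + 3(-2) = -6 ✓
  (2) y² = (-2)² = 4, and 4 < 9 ✓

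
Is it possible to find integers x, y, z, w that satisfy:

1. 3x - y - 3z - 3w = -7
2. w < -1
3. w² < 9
Yes

Take x = 0, y = 13, z = 0, w = -2. Substituting into each constraint:
  (1) 3(0) + (-13) - 3(0) - 3(-2) = -7 ✓
  (2) -2 < -1 ✓
  (3) w² = (-2)² = 4, and 4 < 9 ✓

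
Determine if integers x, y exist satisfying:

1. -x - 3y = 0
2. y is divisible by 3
Yes

Take x = 0, y = 0. Substituting into each constraint:
  (1) 0 - 3(0) = 0 ✓
  (2) 0 = 3 × 0, remainder 0 ✓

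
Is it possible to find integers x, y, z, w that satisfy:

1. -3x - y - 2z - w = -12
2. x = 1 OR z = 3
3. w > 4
Yes

Take x = 2, y = -5, z = 3, w = 5. Substituting into each constraint:
  (1) -3(2) + 5 - 2(3) + (-5) = -12 ✓
  (2) z = 3, target 3 ✓ (second branch holds)
  (3) 5 > 4 ✓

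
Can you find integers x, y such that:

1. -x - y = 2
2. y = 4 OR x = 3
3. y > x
Yes

Take x = -6, y = 4. Substituting into each constraint:
  (1) 6 + (-4) = 2 ✓
  (2) y = 4, target 4 ✓ (first branch holds)
  (3) 4 > -6 ✓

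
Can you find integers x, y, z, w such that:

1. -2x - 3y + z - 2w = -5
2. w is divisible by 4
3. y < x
Yes

Take x = 0, y = -1, z = -8, w = 0. Substituting into each constraint:
  (1) -2(0) - 3(-1) + (-8) - 2(0) = -5 ✓
  (2) 0 = 4 × 0, remainder 0 ✓
  (3) -1 < 0 ✓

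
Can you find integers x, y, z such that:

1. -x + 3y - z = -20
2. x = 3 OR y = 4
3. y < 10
Yes

Take x = 3, y = -5, z = 2. Substituting into each constraint:
  (1) (-3) + 3(-5) + (-2) = -20 ✓
  (2) x = 3, target 3 ✓ (first branch holds)
  (3) -5 < 10 ✓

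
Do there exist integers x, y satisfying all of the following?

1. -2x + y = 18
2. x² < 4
Yes

Take x = 0, y = 18. Substituting into each constraint:
  (1) -2(0) + 18 = 18 ✓
  (2) x² = (0)² = 0, and 0 < 4 ✓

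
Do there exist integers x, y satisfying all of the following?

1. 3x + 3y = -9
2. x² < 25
Yes

Take x = 0, y = -3. Substituting into each constraint:
  (1) 3(0) + 3(-3) = -9 ✓
  (2) x² = (0)² = 0, and 0 < 25 ✓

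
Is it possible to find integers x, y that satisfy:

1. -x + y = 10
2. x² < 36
Yes

Take x = 0, y = 10. Substituting into each constraint:
  (1) 0 + 10 = 10 ✓
  (2) x² = (0)² = 0, and 0 < 36 ✓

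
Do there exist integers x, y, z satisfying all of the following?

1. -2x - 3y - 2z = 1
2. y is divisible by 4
No

The full constraint system is jointly infeasible over the integers. Each constraint and what it forces:

  - -2x - 3y - 2z = 1: is a linear equation tying the variables together
  - y is divisible by 4: restricts y to multiples of 4

Modular obstruction: writing y = 4y', every remaining term of the linear equation is divisible by 2, so the left side is ≡ 0 (mod 2); but the right side 1 ≡ 1 (mod 2). No integers can satisfy it.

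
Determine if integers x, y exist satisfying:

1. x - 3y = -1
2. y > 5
Yes

Take x = 17, y = 6. Substituting into each constraint:
  (1) 17 - 3(6) = -1 ✓
  (2) 6 > 5 ✓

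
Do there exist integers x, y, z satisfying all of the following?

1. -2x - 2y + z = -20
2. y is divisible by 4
Yes

Take x = 10, y = 0, z = 0. Substituting into each constraint:
  (1) -2(10) - 2(0) + 0 = -20 ✓
  (2) 0 = 4 × 0, remainder 0 ✓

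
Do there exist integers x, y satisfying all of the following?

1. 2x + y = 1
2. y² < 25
Yes

Take x = 0, y = 1. Substituting into each constraint:
  (1) 2(0) + 1 = 1 ✓
  (2) y² = (1)² = 1, and 1 < 25 ✓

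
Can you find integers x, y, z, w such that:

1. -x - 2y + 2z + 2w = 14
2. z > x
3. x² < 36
Yes

Take x = 0, y = -6, z = 1, w = 0. Substituting into each constraint:
  (1) 0 - 2(-6) + 2(1) + 2(0) = 14 ✓
  (2) 1 > 0 ✓
  (3) x² = (0)² = 0, and 0 < 36 ✓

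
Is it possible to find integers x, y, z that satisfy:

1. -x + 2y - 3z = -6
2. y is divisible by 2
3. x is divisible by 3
Yes

Take x = 0, y = 0, z = 2. Substituting into each constraint:
  (1) 0 + 2(0) - 3(2) = -6 ✓
  (2) 0 = 2 × 0, remainder 0 ✓
  (3) 0 = 3 × 0, remainder 0 ✓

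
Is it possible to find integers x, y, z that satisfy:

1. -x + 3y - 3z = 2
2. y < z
Yes

Take x = -5, y = -1, z = 0. Substituting into each constraint:
  (1) 5 + 3(-1) - 3(0) = 2 ✓
  (2) -1 < 0 ✓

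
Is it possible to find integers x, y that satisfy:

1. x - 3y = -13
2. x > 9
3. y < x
Yes

Take x = 11, y = 8. Substituting into each constraint:
  (1) 11 - 3(8) = -13 ✓
  (2) 11 > 9 ✓
  (3) 8 < 11 ✓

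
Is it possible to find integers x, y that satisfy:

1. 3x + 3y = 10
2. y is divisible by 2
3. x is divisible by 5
No

Even the single constraint (3x + 3y = 10) is infeasible over the integers.

  - 3x + 3y = 10: every term on the left is divisible by 3, so the LHS ≡ 0 (mod 3), but the RHS 10 is not — no integer solution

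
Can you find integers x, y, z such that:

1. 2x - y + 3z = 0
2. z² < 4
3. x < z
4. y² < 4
Yes

Take x = -2, y = -1, z = 1. Substituting into each constraint:
  (1) 2(-2) + 1 + 3(1) = 0 ✓
  (2) z² = (1)² = 1, and 1 < 4 ✓
  (3) -2 < 1 ✓
  (4) y² = (-1)² = 1, and 1 < 4 ✓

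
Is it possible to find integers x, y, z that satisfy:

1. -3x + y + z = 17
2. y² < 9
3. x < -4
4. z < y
Yes

Take x = -6, y = 0, z = -1. Substituting into each constraint:
  (1) -3(-6) + 0 + (-1) = 17 ✓
  (2) y² = (0)² = 0, and 0 < 9 ✓
  (3) -6 < -4 ✓
  (4) -1 < 0 ✓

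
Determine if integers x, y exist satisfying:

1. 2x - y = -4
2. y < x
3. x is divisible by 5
Yes

Take x = -5, y = -6. Substituting into each constraint:
  (1) 2(-5) + 6 = -4 ✓
  (2) -6 < -5 ✓
  (3) -5 = 5 × -1, remainder 0 ✓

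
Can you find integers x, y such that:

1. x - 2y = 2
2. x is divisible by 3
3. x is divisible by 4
Yes

Take x = 0, y = -1. Substituting into each constraint:
  (1) 0 - 2(-1) = 2 ✓
  (2) 0 = 3 × 0, remainder 0 ✓
  (3) 0 = 4 × 0, remainder 0 ✓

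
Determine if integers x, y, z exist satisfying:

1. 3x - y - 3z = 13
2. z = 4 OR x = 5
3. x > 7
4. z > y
Yes

Take x = 9, y = 2, z = 4. Substituting into each constraint:
  (1) 3(9) + (-2) - 3(4) = 13 ✓
  (2) z = 4, target 4 ✓ (first branch holds)
  (3) 9 > 7 ✓
  (4) 4 > 2 ✓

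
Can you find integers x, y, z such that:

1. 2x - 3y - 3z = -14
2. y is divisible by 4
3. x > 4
Yes

Take x = 5, y = 0, z = 8. Substituting into each constraint:
  (1) 2(5) - 3(0) - 3(8) = -14 ✓
  (2) 0 = 4 × 0, remainder 0 ✓
  (3) 5 > 4 ✓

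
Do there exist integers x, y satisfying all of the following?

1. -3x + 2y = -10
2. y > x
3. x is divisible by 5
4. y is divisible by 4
Yes

Take x = 30, y = 40. Substituting into each constraint:
  (1) -3(30) + 2(40) = -10 ✓
  (2) 40 > 30 ✓
  (3) 30 = 5 × 6, remainder 0 ✓
  (4) 40 = 4 × 10, remainder 0 ✓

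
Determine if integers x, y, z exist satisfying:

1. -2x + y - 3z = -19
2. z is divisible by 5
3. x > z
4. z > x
No

A contradictory subset is {x > z, z > x}. No integer assignment can satisfy these jointly:

  - x > z: bounds one variable relative to another variable
  - z > x: bounds one variable relative to another variable

Direct contradiction: x > z and z > x cannot both hold.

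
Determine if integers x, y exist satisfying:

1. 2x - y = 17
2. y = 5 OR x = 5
Yes

Take x = 11, y = 5. Substituting into each constraint:
  (1) 2(11) + (-5) = 17 ✓
  (2) y = 5, target 5 ✓ (first branch holds)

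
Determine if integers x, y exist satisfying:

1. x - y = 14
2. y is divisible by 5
Yes

Take x = 14, y = 0. Substituting into each constraint:
  (1) 14 + 0 = 14 ✓
  (2) 0 = 5 × 0, remainder 0 ✓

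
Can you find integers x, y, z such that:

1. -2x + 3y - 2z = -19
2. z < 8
Yes

Take x = 4, y = 1, z = 7. Substituting into each constraint:
  (1) -2(4) + 3(1) - 2(7) = -19 ✓
  (2) 7 < 8 ✓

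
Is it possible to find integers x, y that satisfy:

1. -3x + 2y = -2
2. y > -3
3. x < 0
No

The full constraint system is jointly infeasible over the integers. Each constraint and what it forces:

  - -3x + 2y = -2: is a linear equation tying the variables together
  - y > -3: bounds one variable relative to a constant
  - x < 0: bounds one variable relative to a constant

Range argument: with x ∈ [−∞, -1], y ∈ [-2, ∞], the left side of the equation is at least -1, but the right side is -2 < -1. No integer solution exists.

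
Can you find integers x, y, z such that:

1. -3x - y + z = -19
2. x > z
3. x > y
Yes

Take x = 6, y = 5, z = 4. Substituting into each constraint:
  (1) -3(6) + (-5) + 4 = -19 ✓
  (2) 6 > 4 ✓
  (3) 6 > 5 ✓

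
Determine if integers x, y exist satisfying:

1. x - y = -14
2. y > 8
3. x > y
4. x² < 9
No

A contradictory subset is {x - y = -14, x > y}. No integer assignment can satisfy these jointly:

  - x - y = -14: is a linear equation tying the variables together
  - x > y: bounds one variable relative to another variable

From the equation, x − y = -14, i.e. x − y = -14; but x > y requires x − y ≥ 1. Contradiction.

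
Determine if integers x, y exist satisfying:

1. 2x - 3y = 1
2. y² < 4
Yes

Take x = 2, y = 1. Substituting into each constraint:
  (1) 2(2) - 3(1) = 1 ✓
  (2) y² = (1)² = 1, and 1 < 4 ✓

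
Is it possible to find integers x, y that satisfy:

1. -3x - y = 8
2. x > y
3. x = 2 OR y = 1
Yes

Take x = 2, y = -14. Substituting into each constraint:
  (1) -3(2) + 14 = 8 ✓
  (2) 2 > -14 ✓
  (3) x = 2, target 2 ✓ (first branch holds)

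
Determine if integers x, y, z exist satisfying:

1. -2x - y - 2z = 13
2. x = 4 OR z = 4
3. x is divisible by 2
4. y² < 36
Yes

Take x = 4, y = 5, z = -13. Substituting into each constraint:
  (1) -2(4) + (-5) - 2(-13) = 13 ✓
  (2) x = 4, target 4 ✓ (first branch holds)
  (3) 4 = 2 × 2, remainder 0 ✓
  (4) y² = (5)² = 25, and 25 < 36 ✓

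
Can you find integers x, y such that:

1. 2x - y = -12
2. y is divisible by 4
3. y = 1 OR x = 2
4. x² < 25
Yes

Take x = 2, y = 16. Substituting into each constraint:
  (1) 2(2) + (-16) = -12 ✓
  (2) 16 = 4 × 4, remainder 0 ✓
  (3) x = 2, target 2 ✓ (second branch holds)
  (4) x² = (2)² = 4, and 4 < 25 ✓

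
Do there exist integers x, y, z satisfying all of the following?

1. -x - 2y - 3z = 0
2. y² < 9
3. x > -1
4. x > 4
Yes

Take x = 6, y = 0, z = -2. Substituting into each constraint:
  (1) (-6) - 2(0) - 3(-2) = 0 ✓
  (2) y² = (0)² = 0, and 0 < 9 ✓
  (3) 6 > -1 ✓
  (4) 6 > 4 ✓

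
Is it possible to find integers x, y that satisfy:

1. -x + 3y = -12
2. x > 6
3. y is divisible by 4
Yes

Take x = 12, y = 0. Substituting into each constraint:
  (1) (-12) + 3(0) = -12 ✓
  (2) 12 > 6 ✓
  (3) 0 = 4 × 0, remainder 0 ✓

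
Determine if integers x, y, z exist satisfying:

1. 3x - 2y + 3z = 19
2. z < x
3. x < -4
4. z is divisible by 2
Yes

Take x = -5, y = -26, z = -6. Substituting into each constraint:
  (1) 3(-5) - 2(-26) + 3(-6) = 19 ✓
  (2) -6 < -5 ✓
  (3) -5 < -4 ✓
  (4) -6 = 2 × -3, remainder 0 ✓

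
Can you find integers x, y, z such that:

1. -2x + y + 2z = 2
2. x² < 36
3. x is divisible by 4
Yes

Take x = 0, y = 2, z = 0. Substituting into each constraint:
  (1) -2(0) + 2 + 2(0) = 2 ✓
  (2) x² = (0)² = 0, and 0 < 36 ✓
  (3) 0 = 4 × 0, remainder 0 ✓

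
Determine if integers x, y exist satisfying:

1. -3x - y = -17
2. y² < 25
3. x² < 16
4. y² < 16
No

A contradictory subset is {-3x - y = -17, x² < 16, y² < 16}. No integer assignment can satisfy these jointly:

  - -3x - y = -17: is a linear equation tying the variables together
  - x² < 16: restricts x to |x| ≤ 3
  - y² < 16: restricts y to |y| ≤ 3

Range argument: with x ∈ [-3, 3], y ∈ [-3, 3], the left side of the equation is at least -12, but the right side is -17 < -12. No integer solution exists.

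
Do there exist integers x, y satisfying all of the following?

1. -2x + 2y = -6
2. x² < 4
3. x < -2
No

A contradictory subset is {x² < 4, x < -2}. No integer assignment can satisfy these jointly:

  - x² < 4: restricts x to |x| ≤ 1
  - x < -2: bounds one variable relative to a constant

Direct contradiction: the bounds on x require x ≥ -1 and x ≤ -3 simultaneously, which is empty.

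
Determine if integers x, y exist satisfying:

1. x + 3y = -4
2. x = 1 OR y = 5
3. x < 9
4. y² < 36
Yes

Take x = -19, y = 5. Substituting into each constraint:
  (1) (-19) + 3(5) = -4 ✓
  (2) y = 5, target 5 ✓ (second branch holds)
  (3) -19 < 9 ✓
  (4) y² = (5)² = 25, and 25 < 36 ✓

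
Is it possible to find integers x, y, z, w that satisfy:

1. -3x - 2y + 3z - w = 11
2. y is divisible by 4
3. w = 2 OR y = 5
Yes

Take x = 1, y = 16, z = 16, w = 2. Substituting into each constraint:
  (1) -3(1) - 2(16) + 3(16) + (-2) = 11 ✓
  (2) 16 = 4 × 4, remainder 0 ✓
  (3) w = 2, target 2 ✓ (first branch holds)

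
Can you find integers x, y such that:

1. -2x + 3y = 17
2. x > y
Yes

Take x = 20, y = 19. Substituting into each constraint:
  (1) -2(20) + 3(19) = 17 ✓
  (2) 20 > 19 ✓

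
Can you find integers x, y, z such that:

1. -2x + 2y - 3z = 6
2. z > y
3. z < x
Yes

Take x = -3, y = -6, z = -4. Substituting into each constraint:
  (1) -2(-3) + 2(-6) - 3(-4) = 6 ✓
  (2) -4 > -6 ✓
  (3) -4 < -3 ✓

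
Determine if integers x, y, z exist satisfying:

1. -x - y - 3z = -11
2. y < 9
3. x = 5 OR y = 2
Yes

Take x = 5, y = 6, z = 0. Substituting into each constraint:
  (1) (-5) + (-6) - 3(0) = -11 ✓
  (2) 6 < 9 ✓
  (3) x = 5, target 5 ✓ (first branch holds)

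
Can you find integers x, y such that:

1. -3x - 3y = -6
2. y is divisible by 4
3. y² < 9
Yes

Take x = 2, y = 0. Substituting into each constraint:
  (1) -3(2) - 3(0) = -6 ✓
  (2) 0 = 4 × 0, remainder 0 ✓
  (3) y² = (0)² = 0, and 0 < 9 ✓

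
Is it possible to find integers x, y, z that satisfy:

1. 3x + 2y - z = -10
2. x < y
Yes

Take x = 0, y = 1, z = 12. Substituting into each constraint:
  (1) 3(0) + 2(1) + (-12) = -10 ✓
  (2) 0 < 1 ✓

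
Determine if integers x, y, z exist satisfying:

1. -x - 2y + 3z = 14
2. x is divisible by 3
Yes

Take x = 0, y = -7, z = 0. Substituting into each constraint:
  (1) 0 - 2(-7) + 3(0) = 14 ✓
  (2) 0 = 3 × 0, remainder 0 ✓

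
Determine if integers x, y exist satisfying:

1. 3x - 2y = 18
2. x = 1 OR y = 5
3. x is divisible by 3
No

A contradictory subset is {3x - 2y = 18, x = 1 OR y = 5}. No integer assignment can satisfy these jointly:

  - 3x - 2y = 18: is a linear equation tying the variables together
  - x = 1 OR y = 5: forces a choice: either x = 1 or y = 5

Split on the disjunction (x = 1 OR y = 5):
  • If x = 1: with x = 1, every remaining term of the linear equation is divisible by 2, so the left side is ≡ 0 (mod 2); but the right side 15 ≡ 1 (mod 2). No integers can satisfy it.
  • If y = 5: with y = 5, every remaining term of the linear equation is divisible by 3, so the left side is ≡ 0 (mod 3); but the right side 28 ≡ 1 (mod 3). No integers can satisfy it.
Both branches are infeasible, so the system has no integer solution.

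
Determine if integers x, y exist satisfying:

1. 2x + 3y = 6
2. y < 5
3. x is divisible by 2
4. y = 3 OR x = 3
No

A contradictory subset is {2x + 3y = 6, x is divisible by 2, y = 3 OR x = 3}. No integer assignment can satisfy these jointly:

  - 2x + 3y = 6: is a linear equation tying the variables together
  - x is divisible by 2: restricts x to multiples of 2
  - y = 3 OR x = 3: forces a choice: either y = 3 or x = 3

Split on the disjunction (y = 3 OR x = 3):
  • If y = 3: with y = 3, writing x = 2x', every remaining term of the linear equation is divisible by 4, so the left side is ≡ 0 (mod 4); but the right side -3 ≡ 1 (mod 4). No integers can satisfy it.
  • If x = 3: this contradicts the divisibility constraint — 3 is not a multiple of 2.
Both branches are infeasible, so the system has no integer solution.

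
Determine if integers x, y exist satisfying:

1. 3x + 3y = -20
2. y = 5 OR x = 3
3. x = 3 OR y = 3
No

Even the single constraint (3x + 3y = -20) is infeasible over the integers.

  - 3x + 3y = -20: every term on the left is divisible by 3, so the LHS ≡ 0 (mod 3), but the RHS -20 is not — no integer solution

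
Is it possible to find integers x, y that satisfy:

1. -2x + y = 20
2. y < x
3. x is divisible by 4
Yes

Take x = -24, y = -28. Substituting into each constraint:
  (1) -2(-24) + (-28) = 20 ✓
  (2) -28 < -24 ✓
  (3) -24 = 4 × -6, remainder 0 ✓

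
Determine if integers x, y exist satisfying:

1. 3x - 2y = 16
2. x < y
Yes

Take x = 18, y = 19. Substituting into each constraint:
  (1) 3(18) - 2(19) = 16 ✓
  (2) 18 < 19 ✓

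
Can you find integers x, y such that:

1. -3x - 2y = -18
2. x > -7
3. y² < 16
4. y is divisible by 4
Yes

Take x = 6, y = 0. Substituting into each constraint:
  (1) -3(6) - 2(0) = -18 ✓
  (2) 6 > -7 ✓
  (3) y² = (0)² = 0, and 0 < 16 ✓
  (4) 0 = 4 × 0, remainder 0 ✓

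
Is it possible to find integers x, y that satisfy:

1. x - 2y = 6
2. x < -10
Yes

Take x = -12, y = -9. Substituting into each constraint:
  (1) (-12) - 2(-9) = 6 ✓
  (2) -12 < -10 ✓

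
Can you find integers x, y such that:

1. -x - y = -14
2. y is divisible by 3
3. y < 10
Yes

Take x = 14, y = 0. Substituting into each constraint:
  (1) (-14) + 0 = -14 ✓
  (2) 0 = 3 × 0, remainder 0 ✓
  (3) 0 < 10 ✓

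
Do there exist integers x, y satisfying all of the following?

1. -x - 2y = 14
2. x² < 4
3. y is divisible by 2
No

The full constraint system is jointly infeasible over the integers. Each constraint and what it forces:

  - -x - 2y = 14: is a linear equation tying the variables together
  - x² < 4: restricts x to |x| ≤ 1
  - y is divisible by 2: restricts y to multiples of 2

The bounds confine x to {-1, 0, 1}. For each value, substitute into the equation:
  • x = -1: the equation gives -2y = 13, so y would not be an integer.
  • x = 0: the equation forces y = -7, but 2 does not divide -7.
  • x = 1: the equation gives -2y = 15, so y would not be an integer.
Every case fails, so no integer solution exists.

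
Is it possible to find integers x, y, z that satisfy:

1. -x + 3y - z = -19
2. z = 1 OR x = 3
Yes

Take x = 0, y = -6, z = 1. Substituting into each constraint:
  (1) 0 + 3(-6) + (-1) = -19 ✓
  (2) z = 1, target 1 ✓ (first branch holds)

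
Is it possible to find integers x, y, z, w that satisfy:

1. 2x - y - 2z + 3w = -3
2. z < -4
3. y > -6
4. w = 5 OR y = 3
Yes

Take x = -5, y = 3, z = -5, w = 0. Substituting into each constraint:
  (1) 2(-5) + (-3) - 2(-5) + 3(0) = -3 ✓
  (2) -5 < -4 ✓
  (3) 3 > -6 ✓
  (4) y = 3, target 3 ✓ (second branch holds)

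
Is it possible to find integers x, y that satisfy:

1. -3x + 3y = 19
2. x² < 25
No

Even the single constraint (-3x + 3y = 19) is infeasible over the integers.

  - -3x + 3y = 19: every term on the left is divisible by 3, so the LHS ≡ 0 (mod 3), but the RHS 19 is not — no integer solution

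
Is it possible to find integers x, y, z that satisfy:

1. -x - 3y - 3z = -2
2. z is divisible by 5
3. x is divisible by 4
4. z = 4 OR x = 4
No

A contradictory subset is {-x - 3y - 3z = -2, z is divisible by 5, z = 4 OR x = 4}. No integer assignment can satisfy these jointly:

  - -x - 3y - 3z = -2: is a linear equation tying the variables together
  - z is divisible by 5: restricts z to multiples of 5
  - z = 4 OR x = 4: forces a choice: either z = 4 or x = 4

Split on the disjunction (z = 4 OR x = 4):
  • If z = 4: this contradicts the divisibility constraint — 4 is not a multiple of 5.
  • If x = 4: with x = 4, writing z = 5z', every remaining term of the linear equation is divisible by 3, so the left side is ≡ 0 (mod 3); but the right side 2 ≡ 2 (mod 3). No integers can satisfy it.
Both branches are infeasible, so the system has no integer solution.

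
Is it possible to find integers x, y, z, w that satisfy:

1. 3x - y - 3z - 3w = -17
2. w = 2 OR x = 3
Yes

Take x = 3, y = -1, z = 9, w = 0. Substituting into each constraint:
  (1) 3(3) + 1 - 3(9) - 3(0) = -17 ✓
  (2) x = 3, target 3 ✓ (second branch holds)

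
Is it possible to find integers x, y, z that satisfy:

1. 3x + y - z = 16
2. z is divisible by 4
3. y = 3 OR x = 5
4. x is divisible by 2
No

The full constraint system is jointly infeasible over the integers. Each constraint and what it forces:

  - 3x + y - z = 16: is a linear equation tying the variables together
  - z is divisible by 4: restricts z to multiples of 4
  - y = 3 OR x = 5: forces a choice: either y = 3 or x = 5
  - x is divisible by 2: restricts x to multiples of 2

Split on the disjunction (y = 3 OR x = 5):
  • If y = 3: with y = 3, writing x = 2x' and writing z = 4z', every remaining term of the linear equation is divisible by 2, so the left side is ≡ 0 (mod 2); but the right side 13 ≡ 1 (mod 2). No integers can satisfy it.
  • If x = 5: this contradicts the divisibility constraint — 5 is not a multiple of 2.
Both branches are infeasible, so the system has no integer solution.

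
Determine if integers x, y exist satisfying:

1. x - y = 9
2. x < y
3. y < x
No

A contradictory subset is {x < y, y < x}. No integer assignment can satisfy these jointly:

  - x < y: bounds one variable relative to another variable
  - y < x: bounds one variable relative to another variable

Direct contradiction: y > x and x > y cannot both hold.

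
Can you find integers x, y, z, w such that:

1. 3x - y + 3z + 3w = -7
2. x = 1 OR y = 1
Yes

Take x = 1, y = -2, z = -4, w = 0. Substituting into each constraint:
  (1) 3(1) + 2 + 3(-4) + 3(0) = -7 ✓
  (2) x = 1, target 1 ✓ (first branch holds)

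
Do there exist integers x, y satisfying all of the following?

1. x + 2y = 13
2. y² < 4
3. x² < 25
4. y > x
No

A contradictory subset is {x + 2y = 13, y² < 4, y > x}. No integer assignment can satisfy these jointly:

  - x + 2y = 13: is a linear equation tying the variables together
  - y² < 4: restricts y to |y| ≤ 1
  - y > x: bounds one variable relative to another variable

Propagating the comparison: x < y and y ≤ 1 give x ≤ 0. Range argument: with x ∈ [−∞, 0], y ∈ [-1, 1], the left side of the equation is at most 2, but the right side is 13 > 2. No integer solution exists.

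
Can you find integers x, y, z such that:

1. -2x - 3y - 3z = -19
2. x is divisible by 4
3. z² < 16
Yes

Take x = 8, y = 0, z = 1. Substituting into each constraint:
  (1) -2(8) - 3(0) - 3(1) = -19 ✓
  (2) 8 = 4 × 2, remainder 0 ✓
  (3) z² = (1)² = 1, and 1 < 16 ✓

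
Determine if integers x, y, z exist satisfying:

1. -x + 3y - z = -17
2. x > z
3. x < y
Yes

Take x = -21, y = -20, z = -22. Substituting into each constraint:
  (1) 21 + 3(-20) + 22 = -17 ✓
  (2) -21 > -22 ✓
  (3) -21 < -20 ✓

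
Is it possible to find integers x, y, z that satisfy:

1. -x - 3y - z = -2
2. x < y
Yes

Take x = -1, y = 0, z = 3. Substituting into each constraint:
  (1) 1 - 3(0) + (-3) = -2 ✓
  (2) -1 < 0 ✓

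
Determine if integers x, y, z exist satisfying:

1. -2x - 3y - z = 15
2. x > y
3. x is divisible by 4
Yes

Take x = 0, y = -1, z = -12. Substituting into each constraint:
  (1) -2(0) - 3(-1) + 12 = 15 ✓
  (2) 0 > -1 ✓
  (3) 0 = 4 × 0, remainder 0 ✓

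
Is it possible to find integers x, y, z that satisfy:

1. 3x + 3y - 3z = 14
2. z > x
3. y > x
No

Even the single constraint (3x + 3y - 3z = 14) is infeasible over the integers.

  - 3x + 3y - 3z = 14: every term on the left is divisible by 3, so the LHS ≡ 0 (mod 3), but the RHS 14 is not — no integer solution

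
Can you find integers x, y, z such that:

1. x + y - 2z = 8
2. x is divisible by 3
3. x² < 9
Yes

Take x = 0, y = 8, z = 0. Substituting into each constraint:
  (1) 0 + 8 - 2(0) = 8 ✓
  (2) 0 = 3 × 0, remainder 0 ✓
  (3) x² = (0)² = 0, and 0 < 9 ✓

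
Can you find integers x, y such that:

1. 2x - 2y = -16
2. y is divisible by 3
Yes

Take x = -8, y = 0. Substituting into each constraint:
  (1) 2(-8) - 2(0) = -16 ✓
  (2) 0 = 3 × 0, remainder 0 ✓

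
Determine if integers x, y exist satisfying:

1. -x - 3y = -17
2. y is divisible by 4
Yes

Take x = 17, y = 0. Substituting into each constraint:
  (1) (-17) - 3(0) = -17 ✓
  (2) 0 = 4 × 0, remainder 0 ✓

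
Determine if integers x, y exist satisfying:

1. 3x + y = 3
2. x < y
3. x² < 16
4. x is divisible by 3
Yes

Take x = 0, y = 3. Substituting into each constraint:
  (1) 3(0) + 3 = 3 ✓
  (2) 0 < 3 ✓
  (3) x² = (0)² = 0, and 0 < 16 ✓
  (4) 0 = 3 × 0, remainder 0 ✓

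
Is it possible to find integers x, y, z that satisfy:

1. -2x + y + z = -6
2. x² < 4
Yes

Take x = 0, y = -6, z = 0. Substituting into each constraint:
  (1) -2(0) + (-6) + 0 = -6 ✓
  (2) x² = (0)² = 0, and 0 < 4 ✓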